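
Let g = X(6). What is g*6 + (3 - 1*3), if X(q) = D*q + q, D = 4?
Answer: 180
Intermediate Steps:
X(q) = 5*q (X(q) = 4*q + q = 5*q)
g = 30 (g = 5*6 = 30)
g*6 + (3 - 1*3) = 30*6 + (3 - 1*3) = 180 + (3 - 3) = 180 + 0 = 180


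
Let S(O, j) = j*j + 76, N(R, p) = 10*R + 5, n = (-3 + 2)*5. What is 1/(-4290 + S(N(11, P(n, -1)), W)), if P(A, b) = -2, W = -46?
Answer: -1/2098 ≈ -0.00047664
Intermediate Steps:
n = -5 (n = -1*5 = -5)
N(R, p) = 5 + 10*R
S(O, j) = 76 + j**2 (S(O, j) = j**2 + 76 = 76 + j**2)
1/(-4290 + S(N(11, P(n, -1)), W)) = 1/(-4290 + (76 + (-46)**2)) = 1/(-4290 + (76 + 2116)) = 1/(-4290 + 2192) = 1/(-2098) = -1/2098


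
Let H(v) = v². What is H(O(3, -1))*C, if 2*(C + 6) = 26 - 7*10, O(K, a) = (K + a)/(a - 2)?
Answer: -112/9 ≈ -12.444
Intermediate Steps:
O(K, a) = (K + a)/(-2 + a)
C = -28 (C = -6 + (26 - 7*10)/2 = -6 + (26 - 70)/2 = -6 + (½)*(-44) = -6 - 22 = -28)
H(O(3, -1))*C = ((3 - 1)/(-2 - 1))²*(-28) = (2/(-3))²*(-28) = (-⅓*2)²*(-28) = (-⅔)²*(-28) = (4/9)*(-28) = -112/9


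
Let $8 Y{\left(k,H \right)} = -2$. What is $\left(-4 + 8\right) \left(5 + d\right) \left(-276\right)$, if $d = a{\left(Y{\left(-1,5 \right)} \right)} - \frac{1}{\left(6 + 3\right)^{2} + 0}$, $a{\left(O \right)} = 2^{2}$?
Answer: $- \frac{267904}{27} \approx -9922.4$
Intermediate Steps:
$Y{\left(k,H \right)} = - \frac{1}{4}$ ($Y{\left(k,H \right)} = \frac{1}{8} \left(-2\right) = - \frac{1}{4}$)
$a{\left(O \right)} = 4$
$d = \frac{323}{81}$ ($d = 4 - \frac{1}{\left(6 + 3\right)^{2} + 0} = 4 - \frac{1}{9^{2} + 0} = 4 - \frac{1}{81 + 0} = 4 - \frac{1}{81} = \frac{323}{81} \approx 3.9877$)
$\left(-4 + 8\right) \left(5 + d\right) \left(-276\right) = \left(-4 + 8\right) \left(5 + \frac{323}{81}\right) \left(-276\right) = 4 \cdot \frac{728}{81} \left(-276\right) = \frac{2912}{81} \left(-276\right) = - \frac{267904}{27}$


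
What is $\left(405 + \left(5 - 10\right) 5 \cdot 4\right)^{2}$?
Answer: $93025$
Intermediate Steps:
$\left(405 + \left(5 - 10\right) 5 \cdot 4\right)^{2} = \left(405 - 100\right)^{2} = 305^{2} = 93025$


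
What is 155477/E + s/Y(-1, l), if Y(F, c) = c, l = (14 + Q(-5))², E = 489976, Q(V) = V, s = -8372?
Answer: -4089485435/39688056 ≈ -103.04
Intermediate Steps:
l = 81 (l = (14 - 5)² = 9² = 81)
155477/E + s/Y(-1, l) = 155477/489976 - 8372/81 = -4089485435/39688056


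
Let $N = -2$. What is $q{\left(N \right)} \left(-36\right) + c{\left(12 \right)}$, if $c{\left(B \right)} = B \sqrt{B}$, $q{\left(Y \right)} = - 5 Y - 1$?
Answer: $-324 + 24 \sqrt{3} \approx -282.43$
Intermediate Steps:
$q{\left(Y \right)} = -1 - 5 Y$
$c{\left(B \right)} = B^{\frac{3}{2}}$
$q{\left(N \right)} \left(-36\right) + c{\left(12 \right)} = \left(-1 - -10\right) \left(-36\right) + 12^{\frac{3}{2}} = \left(-1 + 10\right) \left(-36\right) + 24 \sqrt{3} = 9 \left(-36\right) + 24 \sqrt{3} = -324 + 24 \sqrt{3}$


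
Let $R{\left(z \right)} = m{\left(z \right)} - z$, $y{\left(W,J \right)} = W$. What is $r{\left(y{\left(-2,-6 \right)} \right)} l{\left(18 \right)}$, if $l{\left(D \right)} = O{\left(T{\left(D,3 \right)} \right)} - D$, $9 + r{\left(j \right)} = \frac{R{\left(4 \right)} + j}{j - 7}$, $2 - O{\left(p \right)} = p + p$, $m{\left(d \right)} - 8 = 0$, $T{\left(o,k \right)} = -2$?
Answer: $\frac{332}{3} \approx 110.67$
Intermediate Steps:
$m{\left(d \right)} = 8$ ($m{\left(d \right)} = 8 + 0 = 8$)
$O{\left(p \right)} = 2 - 2 p$ ($O{\left(p \right)} = 2 - \left(p + p\right) = 2 - 2 p$)
$R{\left(z \right)} = 8 - z$
$r{\left(j \right)} = -9 + \frac{4 + j}{-7 + j}$ ($r{\left(j \right)} = -9 + \frac{\left(8 - 4\right) + j}{j - 7} = -9 + \frac{\left(8 - 4\right) + j}{-7 + j} = -9 + \frac{4 + j}{-7 + j}$)
$l{\left(D \right)} = 6 - D$ ($l{\left(D \right)} = \left(2 - -4\right) - D = \left(2 + 4\right) - D = 6 - D$)
$r{\left(y{\left(-2,-6 \right)} \right)} l{\left(18 \right)} = \frac{67 - -16}{-7 - 2} \left(6 - 18\right) = \frac{67 + 16}{-9} \left(6 - 18\right) = \left(- \frac{1}{9}\right) 83 \left(-12\right) = \left(- \frac{83}{9}\right) \left(-12\right) = \frac{332}{3}$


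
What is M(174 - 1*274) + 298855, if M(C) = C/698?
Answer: 104300345/349 ≈ 2.9886e+5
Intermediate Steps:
M(C) = C/698 (M(C) = C*(1/698) = C/698)
M(174 - 1*274) + 298855 = (174 - 1*274)/698 + 298855 = (174 - 274)/698 + 298855 = (1/698)*(-100) + 298855 = -50/349 + 298855 = 104300345/349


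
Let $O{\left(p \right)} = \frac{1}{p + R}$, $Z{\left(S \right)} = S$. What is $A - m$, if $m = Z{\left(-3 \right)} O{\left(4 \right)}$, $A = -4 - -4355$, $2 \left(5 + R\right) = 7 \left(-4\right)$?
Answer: $\frac{21754}{5} \approx 4350.8$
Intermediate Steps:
$R = -19$ ($R = -5 + \frac{7 \left(-4\right)}{2} = -5 + \frac{1}{2} \left(-28\right) = -5 - 14 = -19$)
$O{\left(p \right)} = \frac{1}{-19 + p}$ ($O{\left(p \right)} = \frac{1}{p - 19} = \frac{1}{-19 + p}$)
$A = 4351$ ($A = -4 + 4355 = 4351$)
$m = \frac{1}{5}$ ($m = - \frac{3}{-19 + 4} = - \frac{3}{-15} = \left(-3\right) \left(- \frac{1}{15}\right) = \frac{1}{5} \approx 0.2$)
$A - m = 4351 - \frac{1}{5} = \frac{21754}{5}$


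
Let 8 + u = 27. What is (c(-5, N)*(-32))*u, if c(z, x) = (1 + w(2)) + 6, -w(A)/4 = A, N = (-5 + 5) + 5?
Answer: 608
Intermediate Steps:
N = 5 (N = 0 + 5 = 5)
u = 19 (u = -8 + 27 = 19)
w(A) = -4*A
c(z, x) = -1 (c(z, x) = (1 - 4*2) + 6 = (1 - 8) + 6 = -7 + 6 = -1)
(c(-5, N)*(-32))*u = -1*(-32)*19 = 32*19 = 608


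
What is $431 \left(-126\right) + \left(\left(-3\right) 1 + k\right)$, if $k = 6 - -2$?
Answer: $-54301$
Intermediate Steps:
$k = 8$ ($k = 6 + 2 = 8$)
$431 \left(-126\right) + \left(\left(-3\right) 1 + k\right) = 431 \left(-126\right) + \left(\left(-3\right) 1 + 8\right) = -54306 + \left(-3 + 8\right) = -54306 + 5 = -54301$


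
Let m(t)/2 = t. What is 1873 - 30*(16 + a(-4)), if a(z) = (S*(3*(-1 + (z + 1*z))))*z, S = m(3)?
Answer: -18047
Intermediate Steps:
m(t) = 2*t
S = 6 (S = 2*3 = 6)
a(z) = z*(-18 + 36*z) (a(z) = (6*(3*(-1 + (z + 1*z))))*z = (6*(3*(-1 + (z + z))))*z = (6*(3*(-1 + 2*z)))*z = (6*(-3 + 6*z))*z = (-18 + 36*z)*z = z*(-18 + 36*z))
1873 - 30*(16 + a(-4)) = 1873 - 30*(16 + 18*(-4)*(-1 + 2*(-4))) = 1873 - 30*(16 + 18*(-4)*(-1 - 8)) = 1873 - 30*(16 + 18*(-4)*(-9)) = 1873 - 30*(16 + 648) = 1873 - 30*664 = 1873 - 19920 = -18047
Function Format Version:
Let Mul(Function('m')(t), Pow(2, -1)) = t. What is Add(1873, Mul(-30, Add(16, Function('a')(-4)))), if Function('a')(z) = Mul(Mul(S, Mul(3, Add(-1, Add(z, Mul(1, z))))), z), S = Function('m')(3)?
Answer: -18047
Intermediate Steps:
Function('m')(t) = Mul(2, t)
S = 6 (S = Mul(2, 3) = 6)
Function('a')(z) = Mul(z, Add(-18, Mul(36, z))) (Function('a')(z) = Mul(Mul(6, Mul(3, Add(-1, Add(z, Mul(1, z))))), z) = Mul(Mul(6, Mul(3, Add(-1, Add(z, z)))), z) = Mul(Mul(6, Mul(3, Add(-1, Mul(2, z)))), z) = Mul(Mul(6, Add(-3, Mul(6, z))), z) = Mul(Add(-18, Mul(36, z)), z) = Mul(z, Add(-18, Mul(36, z))))
Add(1873, Mul(-30, Add(16, Function('a')(-4)))) = Add(1873, Mul(-30, Add(16, Mul(18, -4, Add(-1, Mul(2, -4)))))) = Add(1873, Mul(-30, Add(16, Mul(18, -4, Add(-1, -8))))) = Add(1873, Mul(-30, Add(16, Mul(18, -4, -9)))) = Add(1873, Mul(-30, Add(16, 648))) = Add(1873, Mul(-30, 664)) = Add(1873, -19920) = -18047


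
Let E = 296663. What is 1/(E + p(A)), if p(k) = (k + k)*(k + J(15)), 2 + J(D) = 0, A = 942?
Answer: 1/2067623 ≈ 4.8365e-7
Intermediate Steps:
J(D) = -2 (J(D) = -2 + 0 = -2)
p(k) = 2*k*(-2 + k) (p(k) = (k + k)*(k - 2) = (2*k)*(-2 + k) = 2*k*(-2 + k))
1/(E + p(A)) = 1/(296663 + 2*942*(-2 + 942)) = 1/(296663 + 2*942*940) = 1/(296663 + 1770960) = 1/2067623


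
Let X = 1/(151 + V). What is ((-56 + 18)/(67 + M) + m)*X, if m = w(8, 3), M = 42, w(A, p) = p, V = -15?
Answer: 17/872 ≈ 0.019495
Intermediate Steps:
X = 1/136 (X = 1/(151 - 15) = 1/136 ≈ 0.0073529)
m = 3
((-56 + 18)/(67 + M) + m)*X = ((-56 + 18)/(67 + 42) + 3)*(1/136) = (-38/109 + 3)*(1/136) = (289/109)*(1/136) = 17/872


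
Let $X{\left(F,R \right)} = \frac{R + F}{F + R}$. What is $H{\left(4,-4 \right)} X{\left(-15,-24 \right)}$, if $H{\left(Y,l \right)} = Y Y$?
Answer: $16$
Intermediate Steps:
$H{\left(Y,l \right)} = Y^{2}$
$X{\left(F,R \right)} = 1$ ($X{\left(F,R \right)} = \frac{F + R}{F + R} = 1$)
$H{\left(4,-4 \right)} X{\left(-15,-24 \right)} = 4^{2} \cdot 1 = 16 \cdot 1 = 16$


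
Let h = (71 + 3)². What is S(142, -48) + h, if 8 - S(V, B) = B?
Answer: 5532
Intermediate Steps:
S(V, B) = 8 - B
h = 5476 (h = 74² = 5476)
S(142, -48) + h = (8 - 1*(-48)) + 5476 = (8 + 48) + 5476 = 56 + 5476 = 5532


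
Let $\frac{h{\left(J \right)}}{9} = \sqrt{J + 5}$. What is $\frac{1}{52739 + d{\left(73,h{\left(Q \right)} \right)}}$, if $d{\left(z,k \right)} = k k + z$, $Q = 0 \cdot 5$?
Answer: $\frac{1}{53217} \approx 1.8791 \cdot 10^{-5}$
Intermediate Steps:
$Q = 0$
$h{\left(J \right)} = 9 \sqrt{5 + J}$ ($h{\left(J \right)} = 9 \sqrt{J + 5} = 9 \sqrt{5 + J}$)
$d{\left(z,k \right)} = z + k^{2}$ ($d{\left(z,k \right)} = k^{2} + z = z + k^{2}$)
$\frac{1}{52739 + d{\left(73,h{\left(Q \right)} \right)}} = \frac{1}{52739 + \left(73 + \left(9 \sqrt{5 + 0}\right)^{2}\right)} = \frac{1}{52739 + \left(73 + \left(9 \sqrt{5}\right)^{2}\right)} = \frac{1}{52739 + \left(73 + 405\right)} = \frac{1}{52739 + 478} = \frac{1}{53217}$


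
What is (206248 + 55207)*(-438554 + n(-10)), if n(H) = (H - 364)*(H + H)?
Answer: -112706452670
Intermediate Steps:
n(H) = 2*H*(-364 + H) (n(H) = (-364 + H)*(2*H) = 2*H*(-364 + H))
(206248 + 55207)*(-438554 + n(-10)) = (206248 + 55207)*(-438554 + 2*(-10)*(-364 - 10)) = 261455*(-438554 + 2*(-10)*(-374)) = 261455*(-438554 + 7480) = 261455*(-431074) = -112706452670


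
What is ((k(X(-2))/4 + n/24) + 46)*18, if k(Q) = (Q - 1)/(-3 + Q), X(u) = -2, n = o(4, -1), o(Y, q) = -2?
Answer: 4146/5 ≈ 829.20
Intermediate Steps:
n = -2
k(Q) = (-1 + Q)/(-3 + Q)
((k(X(-2))/4 + n/24) + 46)*18 = ((((-1 - 2)/(-3 - 2))/4 - 2/24) + 46)*18 = (((-3/(-5))*(¼) - 2*1/24) + 46)*18 = ((-⅕*(-3)*(¼) - 1/12) + 46)*18 = (((⅗)*(¼) - 1/12) + 46)*18 = ((3/20 - 1/12) + 46)*18 = (1/15 + 46)*18 = (691/15)*18 = 4146/5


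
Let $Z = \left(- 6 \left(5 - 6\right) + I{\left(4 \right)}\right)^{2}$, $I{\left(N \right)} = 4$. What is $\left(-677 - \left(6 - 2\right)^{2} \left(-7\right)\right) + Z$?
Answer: $-465$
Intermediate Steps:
$Z = 100$ ($Z = \left(- 6 \left(5 - 6\right) + 4\right)^{2} = \left(\left(-6\right) \left(-1\right) + 4\right)^{2} = \left(6 + 4\right)^{2} = 10^{2} = 100$)
$\left(-677 - \left(6 - 2\right)^{2} \left(-7\right)\right) + Z = \left(-677 - \left(6 - 2\right)^{2} \left(-7\right)\right) + 100 = \left(-677 - 4^{2} \left(-7\right)\right) + 100 = \left(-677 - 16 \left(-7\right)\right) + 100 = \left(-677 - -112\right) + 100 = \left(-677 + 112\right) + 100 = -565 + 100 = -465$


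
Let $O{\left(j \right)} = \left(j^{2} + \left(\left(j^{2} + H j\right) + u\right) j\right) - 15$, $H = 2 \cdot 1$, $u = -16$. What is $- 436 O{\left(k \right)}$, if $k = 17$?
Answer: $-2394948$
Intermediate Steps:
$H = 2$
$O{\left(j \right)} = -15 + j^{2} + j \left(-16 + j^{2} + 2 j\right)$ ($O{\left(j \right)} = \left(j^{2} + \left(\left(j^{2} + 2 j\right) - 16\right) j\right) - 15 = \left(j^{2} + \left(-16 + j^{2} + 2 j\right) j\right) - 15 = \left(j^{2} + j \left(-16 + j^{2} + 2 j\right)\right) - 15 = -15 + j^{2} + j \left(-16 + j^{2} + 2 j\right)$)
$- 436 O{\left(k \right)} = - 436 \left(-15 + 17^{3} - 272 + 3 \cdot 17^{2}\right) = - 436 \left(-15 + 4913 - 272 + 3 \cdot 289\right) = - 436 \left(-15 + 4913 - 272 + 867\right) = \left(-436\right) 5493 = -2394948$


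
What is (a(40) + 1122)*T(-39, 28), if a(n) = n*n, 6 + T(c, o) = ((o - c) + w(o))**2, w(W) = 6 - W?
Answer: 5495718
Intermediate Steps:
T(c, o) = -6 + (6 - c)**2 (T(c, o) = -6 + ((o - c) + (6 - o))**2 = -6 + (6 - c)**2)
a(n) = n**2
(a(40) + 1122)*T(-39, 28) = (40**2 + 1122)*(-6 + (-6 - 39)**2) = (1600 + 1122)*(-6 + (-45)**2) = 2722*(-6 + 2025) = 2722*2019 = 5495718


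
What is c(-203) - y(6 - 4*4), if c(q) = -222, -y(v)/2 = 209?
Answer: 196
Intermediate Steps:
y(v) = -418 (y(v) = -2*209 = -418)
c(-203) - y(6 - 4*4) = -222 - 1*(-418) = -222 + 418 = 196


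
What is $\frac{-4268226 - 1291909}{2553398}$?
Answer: $- \frac{5560135}{2553398} \approx -2.1775$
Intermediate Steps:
$\frac{-4268226 - 1291909}{2553398} = \left(-5560135\right) \frac{1}{2553398} = - \frac{5560135}{2553398}$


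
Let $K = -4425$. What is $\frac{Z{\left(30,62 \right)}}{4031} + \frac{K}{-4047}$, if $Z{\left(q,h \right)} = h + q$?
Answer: $\frac{6069833}{5437819} \approx 1.1162$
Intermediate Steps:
$\frac{Z{\left(30,62 \right)}}{4031} + \frac{K}{-4047} = \frac{62 + 30}{4031} - \frac{4425}{-4047} = 92 \cdot \frac{1}{4031} - - \frac{1475}{1349} = \frac{92}{4031} + \frac{1475}{1349} = \frac{6069833}{5437819}$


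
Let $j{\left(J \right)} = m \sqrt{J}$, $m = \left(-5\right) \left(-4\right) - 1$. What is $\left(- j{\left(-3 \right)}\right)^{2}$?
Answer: $-1083$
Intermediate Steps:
$m = 19$ ($m = 20 - 1 = 19$)
$j{\left(J \right)} = 19 \sqrt{J}$
$\left(- j{\left(-3 \right)}\right)^{2} = \left(- 19 \sqrt{-3}\right)^{2} = \left(- 19 i \sqrt{3}\right)^{2} = -1083$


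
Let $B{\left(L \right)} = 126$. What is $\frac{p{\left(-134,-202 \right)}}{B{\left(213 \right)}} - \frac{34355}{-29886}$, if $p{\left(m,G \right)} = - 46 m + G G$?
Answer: $\frac{78223021}{209202} \approx 373.91$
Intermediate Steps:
$p{\left(m,G \right)} = G^{2} - 46 m$ ($p{\left(m,G \right)} = - 46 m + G^{2} = G^{2} - 46 m$)
$\frac{p{\left(-134,-202 \right)}}{B{\left(213 \right)}} - \frac{34355}{-29886} = \frac{\left(-202\right)^{2} - -6164}{126} - \frac{34355}{-29886} = \left(40804 + 6164\right) \frac{1}{126} - - \frac{34355}{29886} = 46968 \cdot \frac{1}{126} + \frac{34355}{29886} = \frac{7828}{21} + \frac{34355}{29886} = \frac{78223021}{209202}$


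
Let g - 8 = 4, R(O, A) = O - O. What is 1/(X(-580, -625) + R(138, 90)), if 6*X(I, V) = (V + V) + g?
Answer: -3/619 ≈ -0.0048465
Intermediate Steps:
R(O, A) = 0
g = 12 (g = 8 + 4 = 12)
X(I, V) = 2 + V/3 (X(I, V) = ((V + V) + 12)/6 = (2*V + 12)/6 = (12 + 2*V)/6 = 2 + V/3)
1/(X(-580, -625) + R(138, 90)) = 1/((2 + (⅓)*(-625)) + 0) = 1/((2 - 625/3) + 0) = 1/(-619/3 + 0) = 1/(-619/3) = -3/619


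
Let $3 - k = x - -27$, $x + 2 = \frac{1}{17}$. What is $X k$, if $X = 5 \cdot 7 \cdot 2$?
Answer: $- \frac{26250}{17} \approx -1544.1$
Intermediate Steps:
$x = - \frac{33}{17}$ ($x = -2 + \frac{1}{17} = - \frac{33}{17} \approx -1.9412$)
$k = - \frac{375}{17}$ ($k = 3 - \left(- \frac{33}{17} - -27\right) = 3 - \left(- \frac{33}{17} + 27\right) = 3 - \frac{426}{17} = - \frac{375}{17} \approx -22.059$)
$X = 70$ ($X = 35 \cdot 2 = 70$)
$X k = 70 \left(- \frac{375}{17}\right) = - \frac{26250}{17}$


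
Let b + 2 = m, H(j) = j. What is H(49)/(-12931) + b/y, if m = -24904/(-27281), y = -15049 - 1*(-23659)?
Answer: -1982181448/506225826785 ≈ -0.0039156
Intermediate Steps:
y = 8610 (y = -15049 + 23659 = 8610)
m = 24904/27281 (m = -24904*(-1/27281) = 24904/27281 ≈ 0.91287)
b = -29658/27281 (b = -2 + 24904/27281 = -29658/27281 ≈ -1.0871)
H(49)/(-12931) + b/y = 49/(-12931) - 29658/27281/8610 = 49*(-1/12931) - 29658/27281*1/8610 = -49/12931 - 4943/39148235 = -1982181448/506225826785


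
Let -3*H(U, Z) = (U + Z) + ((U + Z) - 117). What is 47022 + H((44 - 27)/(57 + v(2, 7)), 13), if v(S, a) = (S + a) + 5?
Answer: 10022113/213 ≈ 47052.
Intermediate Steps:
v(S, a) = 5 + S + a
H(U, Z) = 39 - 2*U/3 - 2*Z/3 (H(U, Z) = -((U + Z) + ((U + Z) - 117))/3 = -((U + Z) + (-117 + U + Z))/3 = -(-117 + 2*U + 2*Z)/3 = 39 - 2*U/3 - 2*Z/3)
47022 + H((44 - 27)/(57 + v(2, 7)), 13) = 47022 + (39 - 2*(44 - 27)/(3*(57 + (5 + 2 + 7))) - ⅔*13) = 47022 + (39 - 34/(3*(57 + 14)) - 26/3) = 47022 + (39 - 34/(3*71) - 26/3) = 47022 + (39 - ⅔*17/71 - 26/3) = 47022 + (39 - 34/213 - 26/3) = 47022 + 6427/213 = 10022113/213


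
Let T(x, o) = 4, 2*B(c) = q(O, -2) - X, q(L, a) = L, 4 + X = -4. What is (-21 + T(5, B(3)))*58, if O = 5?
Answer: -986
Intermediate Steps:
X = -8 (X = -4 - 4 = -8)
B(c) = 13/2 (B(c) = (5 - 1*(-8))/2 = (5 + 8)/2 = (1/2)*13 = 13/2)
(-21 + T(5, B(3)))*58 = (-21 + 4)*58 = -17*58 = -986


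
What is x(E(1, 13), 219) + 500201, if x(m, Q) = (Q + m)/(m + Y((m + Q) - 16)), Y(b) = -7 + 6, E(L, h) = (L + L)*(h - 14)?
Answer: 1500386/3 ≈ 5.0013e+5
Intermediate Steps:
E(L, h) = 2*L*(-14 + h) (E(L, h) = (2*L)*(-14 + h) = 2*L*(-14 + h))
Y(b) = -1
x(m, Q) = (Q + m)/(-1 + m) (x(m, Q) = (Q + m)/(m - 1) = (Q + m)/(-1 + m))
x(E(1, 13), 219) + 500201 = (219 + 2*1*(-14 + 13))/(-1 + 2*1*(-14 + 13)) + 500201 = (219 + 2*1*(-1))/(-1 + 2*1*(-1)) + 500201 = (219 - 2)/(-1 - 2) + 500201 = 217/(-3) + 500201 = -1/3*217 + 500201 = -217/3 + 500201 = 1500386/3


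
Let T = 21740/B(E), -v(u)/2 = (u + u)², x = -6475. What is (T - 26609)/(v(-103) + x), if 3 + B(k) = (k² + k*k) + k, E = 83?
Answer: 61454297/210981121 ≈ 0.29128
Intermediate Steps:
B(k) = -3 + k + 2*k² (B(k) = -3 + ((k² + k*k) + k) = -3 + ((k² + k²) + k) = -3 + (2*k² + k) = -3 + (k + 2*k²) = -3 + k + 2*k²)
v(u) = -8*u² (v(u) = -2*(u + u)² = -2*4*u² = -8*u²)
T = 10870/6929 (T = 21740/(-3 + 83 + 2*83²) = 21740/(-3 + 83 + 2*6889) = 21740/(-3 + 83 + 13778) = 21740/13858 = 21740*(1/13858) = 10870/6929 ≈ 1.5688)
(T - 26609)/(v(-103) + x) = (10870/6929 - 26609)/(-8*(-103)² - 6475) = -184362891/(6929*(-8*10609 - 6475)) = -184362891/(6929*(-84872 - 6475)) = -184362891/6929/(-91347) = -184362891/6929*(-1/91347) = 61454297/210981121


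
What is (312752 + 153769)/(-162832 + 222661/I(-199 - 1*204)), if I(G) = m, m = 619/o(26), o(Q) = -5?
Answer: -96258833/33968771 ≈ -2.8337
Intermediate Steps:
m = -619/5 (m = 619/(-5) = 619*(-1/5) = -619/5 ≈ -123.80)
I(G) = -619/5
(312752 + 153769)/(-162832 + 222661/I(-199 - 1*204)) = (312752 + 153769)/(-162832 + 222661/(-619/5)) = 466521/(-162832 + 222661*(-5/619)) = 466521/(-162832 - 1113305/619) = 466521/(-101906313/619) = 466521*(-619/101906313) = -96258833/33968771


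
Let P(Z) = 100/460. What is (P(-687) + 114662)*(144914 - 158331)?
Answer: -35383728327/23 ≈ -1.5384e+9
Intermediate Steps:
P(Z) = 5/23 (P(Z) = 100*(1/460) = 5/23)
(P(-687) + 114662)*(144914 - 158331) = (5/23 + 114662)*(144914 - 158331) = (2637231/23)*(-13417) = -35383728327/23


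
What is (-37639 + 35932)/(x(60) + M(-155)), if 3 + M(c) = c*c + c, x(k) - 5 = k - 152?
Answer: -1707/23780 ≈ -0.071783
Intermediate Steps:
x(k) = -147 + k (x(k) = 5 + (k - 152) = 5 + (-152 + k) = -147 + k)
M(c) = -3 + c + c**2 (M(c) = -3 + (c*c + c) = -3 + (c**2 + c) = -3 + (c + c**2) = -3 + c + c**2)
(-37639 + 35932)/(x(60) + M(-155)) = (-37639 + 35932)/((-147 + 60) + (-3 - 155 + (-155)**2)) = -1707/(-87 + (-3 - 155 + 24025)) = -1707/(-87 + 23867) = -1707/23780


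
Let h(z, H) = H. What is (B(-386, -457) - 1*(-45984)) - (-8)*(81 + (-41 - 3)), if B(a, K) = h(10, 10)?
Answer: 46290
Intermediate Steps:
B(a, K) = 10
(B(-386, -457) - 1*(-45984)) - (-8)*(81 + (-41 - 3)) = (10 - 1*(-45984)) - (-8)*(81 + (-41 - 3)) = (10 + 45984) - (-8)*(81 - 44) = 45994 - (-8)*37 = 45994 - 1*(-296) = 45994 + 296 = 46290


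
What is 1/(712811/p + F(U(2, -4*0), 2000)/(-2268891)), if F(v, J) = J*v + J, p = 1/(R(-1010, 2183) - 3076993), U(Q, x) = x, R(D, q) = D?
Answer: -2268891/4978024895757267803 ≈ -4.5578e-13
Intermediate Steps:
p = -1/3078003 (p = 1/(-1010 - 3076993) = 1/(-3078003) = -1/3078003 ≈ -3.2489e-7)
F(v, J) = J + J*v
1/(712811/p + F(U(2, -4*0), 2000)/(-2268891)) = 1/(712811/(-1/3078003) + (2000*(1 - 4*0))/(-2268891)) = 1/(712811*(-3078003) + (2000*(1 + 0))*(-1/2268891)) = 1/(-2194034396433 + (2000*1)*(-1/2268891)) = 1/(-2194034396433 + 2000*(-1/2268891)) = 1/(-2194034396433 - 2000/2268891) = 1/(-4978024895757267803/2268891) = -2268891/4978024895757267803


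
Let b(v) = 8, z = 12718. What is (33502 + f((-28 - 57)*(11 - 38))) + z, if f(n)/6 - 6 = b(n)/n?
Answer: 35385856/765 ≈ 46256.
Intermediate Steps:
f(n) = 36 + 48/n (f(n) = 36 + 6*(8/n) = 36 + 48/n)
(33502 + f((-28 - 57)*(11 - 38))) + z = (33502 + (36 + 48/(((-28 - 57)*(11 - 38))))) + 12718 = (33502 + (36 + 48/((-85*(-27))))) + 12718 = (33502 + (36 + 48/2295)) + 12718 = (33502 + (36 + 48*(1/2295))) + 12718 = (33502 + (36 + 16/765)) + 12718 = (33502 + 27556/765) + 12718 = 25656586/765 + 12718 = 35385856/765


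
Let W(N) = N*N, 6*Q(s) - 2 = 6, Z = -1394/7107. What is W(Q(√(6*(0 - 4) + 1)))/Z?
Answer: -18952/2091 ≈ -9.0636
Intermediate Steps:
Z = -1394/7107 (Z = -1394*1/7107 = -1394/7107 ≈ -0.19614)
Q(s) = 4/3 (Q(s) = ⅓ + (⅙)*6 = ⅓ + 1 = 4/3)
W(N) = N²
W(Q(√(6*(0 - 4) + 1)))/Z = (4/3)²/(-1394/7107) = (16/9)*(-7107/1394) = -18952/2091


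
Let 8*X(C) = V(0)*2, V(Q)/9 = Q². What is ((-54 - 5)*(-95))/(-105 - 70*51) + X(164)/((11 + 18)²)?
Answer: -1121/735 ≈ -1.5252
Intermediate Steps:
V(Q) = 9*Q²
X(C) = 0 (X(C) = ((9*0²)*2)/8 = ((9*0)*2)/8 = (0*2)/8 = (⅛)*0 = 0)
((-54 - 5)*(-95))/(-105 - 70*51) + X(164)/((11 + 18)²) = ((-54 - 5)*(-95))/(-105 - 70*51) + 0/((11 + 18)²) = (-59*(-95))/(-105 - 3570) + 0/(29²) = 5605/(-3675) + 0/841 = 5605*(-1/3675) + 0*(1/841) = -1121/735 + 0 = -1121/735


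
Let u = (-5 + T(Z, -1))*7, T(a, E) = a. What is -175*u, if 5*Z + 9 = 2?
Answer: 7840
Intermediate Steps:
Z = -7/5 (Z = -9/5 + (⅕)*2 = -9/5 + ⅖ = -7/5 ≈ -1.4000)
u = -224/5 (u = (-5 - 7/5)*7 = -32/5*7 = -224/5 ≈ -44.800)
-175*u = -175*(-224/5) = 7840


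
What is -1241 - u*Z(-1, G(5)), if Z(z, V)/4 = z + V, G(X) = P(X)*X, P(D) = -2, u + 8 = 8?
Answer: -1241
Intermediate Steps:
u = 0 (u = -8 + 8 = 0)
G(X) = -2*X
Z(z, V) = 4*V + 4*z (Z(z, V) = 4*(z + V) = 4*(V + z) = 4*V + 4*z)
-1241 - u*Z(-1, G(5)) = -1241 - 0*(4*(-2*5) + 4*(-1)) = -1241 - 0*(4*(-10) - 4) = -1241 - 0*(-40 - 4) = -1241 - 0*(-44) = -1241 - 1*0 = -1241 + 0 = -1241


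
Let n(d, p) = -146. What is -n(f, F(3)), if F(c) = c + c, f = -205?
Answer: 146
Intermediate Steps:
F(c) = 2*c
-n(f, F(3)) = -1*(-146) = 146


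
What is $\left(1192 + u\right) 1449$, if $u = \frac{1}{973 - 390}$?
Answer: $\frac{1006963713}{583} \approx 1.7272 \cdot 10^{6}$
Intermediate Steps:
$u = \frac{1}{583} \approx 0.0017153$
$\left(1192 + u\right) 1449 = \left(1192 + \frac{1}{583}\right) 1449 = \frac{694937}{583} \cdot 1449 = \frac{1006963713}{583}$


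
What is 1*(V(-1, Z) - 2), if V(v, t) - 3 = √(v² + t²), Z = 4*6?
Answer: 1 + √577 ≈ 25.021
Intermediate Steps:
Z = 24
V(v, t) = 3 + √(t² + v²) (V(v, t) = 3 + √(v² + t²) = 3 + √(t² + v²))
1*(V(-1, Z) - 2) = 1*((3 + √(24² + (-1)²)) - 2) = 1*((3 + √(576 + 1)) - 2) = 1*((3 + √577) - 2) = 1*(1 + √577) = 1 + √577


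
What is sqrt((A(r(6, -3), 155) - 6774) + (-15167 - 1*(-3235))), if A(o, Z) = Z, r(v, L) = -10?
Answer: I*sqrt(18551) ≈ 136.2*I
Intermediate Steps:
sqrt((A(r(6, -3), 155) - 6774) + (-15167 - 1*(-3235))) = sqrt((155 - 6774) + (-15167 - 1*(-3235))) = sqrt(-6619 + (-15167 + 3235)) = sqrt(-6619 - 11932) = sqrt(-18551) = I*sqrt(18551)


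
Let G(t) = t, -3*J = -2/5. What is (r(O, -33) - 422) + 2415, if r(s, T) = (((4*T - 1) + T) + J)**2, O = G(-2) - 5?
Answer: 6638569/225 ≈ 29505.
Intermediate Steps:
J = 2/15 (J = -(-2)/(3*5) = -1/3*(-2/5) = 2/15 ≈ 0.13333)
O = -7 (O = -2 - 5 = -7)
r(s, T) = (-13/15 + 5*T)**2 (r(s, T) = (((4*T - 1) + T) + 2/15)**2 = (((-1 + 4*T) + T) + 2/15)**2 = ((-1 + 5*T) + 2/15)**2 = (-13/15 + 5*T)**2)
(r(O, -33) - 422) + 2415 = ((-13 + 75*(-33))**2/225 - 422) + 2415 = ((-13 - 2475)**2/225 - 422) + 2415 = ((1/225)*(-2488)**2 - 422) + 2415 = ((1/225)*6190144 - 422) + 2415 = (6190144/225 - 422) + 2415 = 6095194/225 + 2415 = 6638569/225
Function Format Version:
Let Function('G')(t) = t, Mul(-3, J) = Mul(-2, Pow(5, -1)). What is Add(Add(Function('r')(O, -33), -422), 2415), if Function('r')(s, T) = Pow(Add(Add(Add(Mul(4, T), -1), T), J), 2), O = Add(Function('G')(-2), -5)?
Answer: Rational(6638569, 225) ≈ 29505.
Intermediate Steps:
J = Rational(2, 15) (J = Mul(Rational(-1, 3), Mul(-2, Pow(5, -1))) = Mul(Rational(-1, 3), Mul(-2, Rational(1, 5))) = Mul(Rational(-1, 3), Rational(-2, 5)) = Rational(2, 15) ≈ 0.13333)
O = -7 (O = Add(-2, -5) = -7)
Function('r')(s, T) = Pow(Add(Rational(-13, 15), Mul(5, T)), 2) (Function('r')(s, T) = Pow(Add(Add(Add(Mul(4, T), -1), T), Rational(2, 15)), 2) = Pow(Add(Add(Add(-1, Mul(4, T)), T), Rational(2, 15)), 2) = Pow(Add(Add(-1, Mul(5, T)), Rational(2, 15)), 2) = Pow(Add(Rational(-13, 15), Mul(5, T)), 2))
Add(Add(Function('r')(O, -33), -422), 2415) = Add(Add(Mul(Rational(1, 225), Pow(Add(-13, Mul(75, -33)), 2)), -422), 2415) = Add(Add(Mul(Rational(1, 225), Pow(Add(-13, -2475), 2)), -422), 2415) = Add(Add(Mul(Rational(1, 225), Pow(-2488, 2)), -422), 2415) = Add(Add(Mul(Rational(1, 225), 6190144), -422), 2415) = Add(Add(Rational(6190144, 225), -422), 2415) = Add(Rational(6095194, 225), 2415) = Rational(6638569, 225)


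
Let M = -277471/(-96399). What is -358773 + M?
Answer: -34585080956/96399 ≈ -3.5877e+5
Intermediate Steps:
M = 277471/96399 (M = -277471*(-1/96399) = 277471/96399 ≈ 2.8784)
-358773 + M = -358773 + 277471/96399 = -34585080956/96399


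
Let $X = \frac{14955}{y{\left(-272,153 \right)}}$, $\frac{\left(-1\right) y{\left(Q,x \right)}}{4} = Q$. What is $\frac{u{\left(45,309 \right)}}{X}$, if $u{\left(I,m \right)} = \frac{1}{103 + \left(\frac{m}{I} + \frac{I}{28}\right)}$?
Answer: $\frac{30464}{46678543} \approx 0.00065263$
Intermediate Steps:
$y{\left(Q,x \right)} = - 4 Q$
$u{\left(I,m \right)} = \frac{1}{103 + \frac{I}{28} + \frac{m}{I}}$ ($u{\left(I,m \right)} = \frac{1}{103 + \left(\frac{m}{I} + I \frac{1}{28}\right)} = \frac{1}{103 + \left(\frac{m}{I} + \frac{I}{28}\right)} = \frac{1}{103 + \left(\frac{I}{28} + \frac{m}{I}\right)} = \frac{1}{103 + \frac{I}{28} + \frac{m}{I}}$)
$X = \frac{14955}{1088}$ ($X = \frac{14955}{\left(-4\right) \left(-272\right)} = \frac{14955}{1088} \approx 13.745$)
$\frac{u{\left(45,309 \right)}}{X} = \frac{28 \cdot 45 \frac{1}{45^{2} + 28 \cdot 309 + 2884 \cdot 45}}{\frac{14955}{1088}} = 28 \cdot 45 \frac{1}{2025 + 8652 + 129780} \cdot \frac{1088}{14955} = 28 \cdot 45 \cdot \frac{1}{140457} \cdot \frac{1088}{14955} = \frac{420}{46819} \cdot \frac{1088}{14955} = \frac{30464}{46678543}$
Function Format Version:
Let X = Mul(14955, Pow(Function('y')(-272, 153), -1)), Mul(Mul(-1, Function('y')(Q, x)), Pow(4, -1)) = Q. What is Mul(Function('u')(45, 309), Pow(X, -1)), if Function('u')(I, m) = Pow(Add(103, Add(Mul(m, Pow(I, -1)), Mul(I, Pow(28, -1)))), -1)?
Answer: Rational(30464, 46678543) ≈ 0.00065263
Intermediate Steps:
Function('y')(Q, x) = Mul(-4, Q)
Function('u')(I, m) = Pow(Add(103, Mul(Rational(1, 28), I), Mul(m, Pow(I, -1))), -1) (Function('u')(I, m) = Pow(Add(103, Add(Mul(m, Pow(I, -1)), Mul(I, Rational(1, 28)))), -1) = Pow(Add(103, Add(Mul(m, Pow(I, -1)), Mul(Rational(1, 28), I))), -1) = Pow(Add(103, Add(Mul(Rational(1, 28), I), Mul(m, Pow(I, -1)))), -1) = Pow(Add(103, Mul(Rational(1, 28), I), Mul(m, Pow(I, -1))), -1))
X = Rational(14955, 1088) (X = Mul(14955, Pow(Mul(-4, -272), -1)) = Mul(14955, Pow(1088, -1)) = Mul(14955, Rational(1, 1088)) = Rational(14955, 1088) ≈ 13.745)
Mul(Function('u')(45, 309), Pow(X, -1)) = Mul(Mul(28, 45, Pow(Add(Pow(45, 2), Mul(28, 309), Mul(2884, 45)), -1)), Pow(Rational(14955, 1088), -1)) = Mul(Mul(28, 45, Pow(Add(2025, 8652, 129780), -1)), Rational(1088, 14955)) = Mul(Mul(28, 45, Pow(140457, -1)), Rational(1088, 14955)) = Mul(Mul(28, 45, Rational(1, 140457)), Rational(1088, 14955)) = Mul(Rational(420, 46819), Rational(1088, 14955)) = Rational(30464, 46678543)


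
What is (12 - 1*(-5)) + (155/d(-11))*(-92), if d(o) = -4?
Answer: 3582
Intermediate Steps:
(12 - 1*(-5)) + (155/d(-11))*(-92) = (12 - 1*(-5)) + (155/(-4))*(-92) = (12 + 5) + (155*(-¼))*(-92) = 17 - 155/4*(-92) = 17 + 3565 = 3582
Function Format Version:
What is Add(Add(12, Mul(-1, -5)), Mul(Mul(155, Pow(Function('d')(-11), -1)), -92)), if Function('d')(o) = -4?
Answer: 3582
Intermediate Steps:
Add(Add(12, Mul(-1, -5)), Mul(Mul(155, Pow(Function('d')(-11), -1)), -92)) = Add(Add(12, Mul(-1, -5)), Mul(Mul(155, Pow(-4, -1)), -92)) = Add(Add(12, 5), Mul(Mul(155, Rational(-1, 4)), -92)) = Add(17, Mul(Rational(-155, 4), -92)) = Add(17, 3565) = 3582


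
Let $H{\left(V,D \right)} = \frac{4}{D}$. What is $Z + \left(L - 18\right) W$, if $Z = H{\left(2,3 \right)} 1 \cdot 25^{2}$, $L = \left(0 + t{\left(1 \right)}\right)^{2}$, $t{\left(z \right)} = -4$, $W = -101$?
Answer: $\frac{3106}{3} \approx 1035.3$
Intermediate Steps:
$L = 16$ ($L = \left(0 - 4\right)^{2} = \left(-4\right)^{2} = 16$)
$Z = \frac{2500}{3}$ ($Z = \frac{4}{3} \cdot 1 \cdot 25^{2} = 4 \cdot \frac{1}{3} \cdot 1 \cdot 625 = \frac{4}{3} \cdot 1 \cdot 625 = \frac{4}{3} \cdot 625 = \frac{2500}{3} \approx 833.33$)
$Z + \left(L - 18\right) W = \frac{2500}{3} + \left(16 - 18\right) \left(-101\right) = \frac{2500}{3} - -202 = \frac{2500}{3} + 202 = \frac{3106}{3}$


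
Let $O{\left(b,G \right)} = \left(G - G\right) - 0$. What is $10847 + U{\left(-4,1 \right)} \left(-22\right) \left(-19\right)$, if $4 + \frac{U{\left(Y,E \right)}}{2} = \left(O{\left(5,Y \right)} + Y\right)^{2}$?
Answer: $20879$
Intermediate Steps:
$O{\left(b,G \right)} = 0$ ($O{\left(b,G \right)} = 0 + 0 = 0$)
$U{\left(Y,E \right)} = -8 + 2 Y^{2}$ ($U{\left(Y,E \right)} = -8 + 2 \left(0 + Y\right)^{2} = -8 + 2 Y^{2}$)
$10847 + U{\left(-4,1 \right)} \left(-22\right) \left(-19\right) = 10847 + \left(-8 + 2 \left(-4\right)^{2}\right) \left(-22\right) \left(-19\right) = 10847 + \left(-8 + 2 \cdot 16\right) \left(-22\right) \left(-19\right) = 10847 + \left(-8 + 32\right) \left(-22\right) \left(-19\right) = 10847 + 24 \left(-22\right) \left(-19\right) = 10847 - -10032 = 10847 + 10032 = 20879$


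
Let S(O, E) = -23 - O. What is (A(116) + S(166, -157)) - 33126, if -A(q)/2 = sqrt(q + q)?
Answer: -33315 - 4*sqrt(58) ≈ -33345.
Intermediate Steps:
A(q) = -2*sqrt(2)*sqrt(q) (A(q) = -2*sqrt(q + q) = -2*sqrt(2)*sqrt(q))
(A(116) + S(166, -157)) - 33126 = (-2*sqrt(2)*sqrt(116) + (-23 - 1*166)) - 33126 = (-2*sqrt(2)*2*sqrt(29) + (-23 - 166)) - 33126 = (-4*sqrt(58) - 189) - 33126 = (-189 - 4*sqrt(58)) - 33126 = -33315 - 4*sqrt(58)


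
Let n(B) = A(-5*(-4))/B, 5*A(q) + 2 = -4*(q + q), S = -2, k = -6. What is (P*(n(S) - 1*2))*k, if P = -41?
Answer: 17466/5 ≈ 3493.2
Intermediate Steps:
A(q) = -2/5 - 8*q/5 (A(q) = -2/5 + (-4*(q + q))/5 = -2/5 + (-8*q)/5 = -2/5 - 8*q/5)
n(B) = -162/(5*B) (n(B) = (-2/5 - (-8)*(-4))/B = (-2/5 - 8/5*20)/B = (-2/5 - 32)/B = -162/(5*B))
(P*(n(S) - 1*2))*k = -41*(-162/5/(-2) - 1*2)*(-6) = -41*(-162/5*(-1/2) - 2)*(-6) = -41*(81/5 - 2)*(-6) = -41*71/5*(-6) = -2911/5*(-6) = 17466/5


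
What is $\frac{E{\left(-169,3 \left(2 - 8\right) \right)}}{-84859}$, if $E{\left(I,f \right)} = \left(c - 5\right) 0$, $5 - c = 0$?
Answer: $0$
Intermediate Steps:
$c = 5$ ($c = 5 - 0 = 5 + 0 = 5$)
$E{\left(I,f \right)} = 0$ ($E{\left(I,f \right)} = \left(5 - 5\right) 0 = 0 \cdot 0 = 0$)
$\frac{E{\left(-169,3 \left(2 - 8\right) \right)}}{-84859} = \frac{0}{-84859} = 0 \left(- \frac{1}{84859}\right) = 0$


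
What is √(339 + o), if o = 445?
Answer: 28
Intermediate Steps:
√(339 + o) = √(339 + 445) = √784 = 28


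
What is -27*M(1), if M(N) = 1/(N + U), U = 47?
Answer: -9/16 ≈ -0.56250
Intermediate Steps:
M(N) = 1/(47 + N) (M(N) = 1/(N + 47) = 1/(47 + N))
-27*M(1) = -27/(47 + 1) = -27/48 = -27*1/48 = -9/16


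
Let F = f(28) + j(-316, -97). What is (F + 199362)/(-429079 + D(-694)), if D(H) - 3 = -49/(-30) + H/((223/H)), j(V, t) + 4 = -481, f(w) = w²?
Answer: -1335732090/2856058433 ≈ -0.46768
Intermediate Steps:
j(V, t) = -485 (j(V, t) = -4 - 481 = -485)
F = 299 (F = 28² - 485 = 784 - 485 = 299)
D(H) = 139/30 + H²/223 (D(H) = 3 + (-49/(-30) + H/((223/H))) = 3 + (-49*(-1/30) + H*(H/223)) = 3 + (49/30 + H²/223) = 139/30 + H²/223)
(F + 199362)/(-429079 + D(-694)) = (299 + 199362)/(-429079 + (139/30 + (1/223)*(-694)²)) = 199661/(-429079 + (139/30 + (1/223)*481636)) = 199661/(-429079 + (139/30 + 481636/223)) = 199661/(-429079 + 14480077/6690) = 199661/(-2856058433/6690) = 199661*(-6690/2856058433) = -1335732090/2856058433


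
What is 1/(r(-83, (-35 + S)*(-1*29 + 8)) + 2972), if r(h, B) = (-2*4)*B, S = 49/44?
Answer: -11/29930 ≈ -0.00036752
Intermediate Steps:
S = 49/44 (S = 49*(1/44) = 49/44 ≈ 1.1136)
r(h, B) = -8*B
1/(r(-83, (-35 + S)*(-1*29 + 8)) + 2972) = 1/(-8*(-35 + 49/44)*(-1*29 + 8) + 2972) = 1/(-(-2982)*(-29 + 8)/11 + 2972) = 1/(-(-2982)*(-21)/11 + 2972) = 1/(-8*31311/44 + 2972) = 1/(-62622/11 + 2972) = 1/(-29930/11) = -11/29930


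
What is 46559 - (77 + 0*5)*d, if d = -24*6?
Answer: 57647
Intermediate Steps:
d = -144
46559 - (77 + 0*5)*d = 46559 - (77 + 0*5)*(-144) = 46559 - (77 + 0)*(-144) = 46559 - 77*(-144) = 46559 - 1*(-11088) = 46559 + 11088 = 57647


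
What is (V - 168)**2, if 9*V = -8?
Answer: 2310400/81 ≈ 28523.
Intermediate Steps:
V = -8/9 (V = (1/9)*(-8) = -8/9 ≈ -0.88889)
(V - 168)**2 = (-8/9 - 168)**2 = (-1520/9)**2 = 2310400/81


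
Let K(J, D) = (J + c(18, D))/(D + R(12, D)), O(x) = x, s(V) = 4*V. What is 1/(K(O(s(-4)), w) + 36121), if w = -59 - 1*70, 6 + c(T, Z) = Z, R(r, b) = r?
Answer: 117/4226308 ≈ 2.7684e-5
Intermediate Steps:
c(T, Z) = -6 + Z
w = -129 (w = -59 - 70 = -129)
K(J, D) = (-6 + D + J)/(12 + D) (K(J, D) = (J + (-6 + D))/(D + 12) = (-6 + D + J)/(12 + D))
1/(K(O(s(-4)), w) + 36121) = 1/((-6 - 129 + 4*(-4))/(12 - 129) + 36121) = 1/((-6 - 129 - 16)/(-117) + 36121) = 1/(-1/117*(-151) + 36121) = 1/(151/117 + 36121) = 1/(4226308/117) = 117/4226308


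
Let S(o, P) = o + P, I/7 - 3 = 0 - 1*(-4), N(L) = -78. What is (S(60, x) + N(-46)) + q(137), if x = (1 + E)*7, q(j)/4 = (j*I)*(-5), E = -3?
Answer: -134292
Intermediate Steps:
I = 49 (I = 21 + 7*(0 - 1*(-4)) = 21 + 7*(0 + 4) = 21 + 7*4 = 21 + 28 = 49)
q(j) = -980*j (q(j) = 4*((j*49)*(-5)) = 4*((49*j)*(-5)) = 4*(-245*j) = -980*j)
x = -14 (x = (1 - 3)*7 = -2*7 = -14)
S(o, P) = P + o
(S(60, x) + N(-46)) + q(137) = ((-14 + 60) - 78) - 980*137 = (46 - 78) - 134260 = -32 - 134260 = -134292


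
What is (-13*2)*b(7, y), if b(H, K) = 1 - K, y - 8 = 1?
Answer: 208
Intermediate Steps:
y = 9 (y = 8 + 1 = 9)
(-13*2)*b(7, y) = (-13*2)*(1 - 1*9) = -26*(1 - 9) = -26*(-8) = 208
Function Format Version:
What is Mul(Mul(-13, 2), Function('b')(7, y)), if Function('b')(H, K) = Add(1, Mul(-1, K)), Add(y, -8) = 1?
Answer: 208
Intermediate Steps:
y = 9 (y = Add(8, 1) = 9)
Mul(Mul(-13, 2), Function('b')(7, y)) = Mul(Mul(-13, 2), Add(1, Mul(-1, 9))) = Mul(-26, Add(1, -9)) = Mul(-26, -8) = 208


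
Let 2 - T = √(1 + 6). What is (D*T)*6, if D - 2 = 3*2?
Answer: 96 - 48*√7 ≈ -30.996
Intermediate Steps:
T = 2 - √7 (T = 2 - √(1 + 6) = 2 - √7 ≈ -0.64575)
D = 8 (D = 2 + 3*2 = 2 + 6 = 8)
(D*T)*6 = (8*(2 - √7))*6 = (16 - 8*√7)*6 = 96 - 48*√7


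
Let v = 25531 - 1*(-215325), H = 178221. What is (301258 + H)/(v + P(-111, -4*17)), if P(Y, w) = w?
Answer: 479479/240788 ≈ 1.9913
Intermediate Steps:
v = 240856 (v = 25531 + 215325 = 240856)
(301258 + H)/(v + P(-111, -4*17)) = (301258 + 178221)/(240856 - 4*17) = 479479/(240856 - 68) = 479479/240788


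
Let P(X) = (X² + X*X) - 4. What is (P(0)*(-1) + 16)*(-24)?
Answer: -480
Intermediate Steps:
P(X) = -4 + 2*X² (P(X) = (X² + X²) - 4 = 2*X² - 4 = -4 + 2*X²)
(P(0)*(-1) + 16)*(-24) = ((-4 + 2*0²)*(-1) + 16)*(-24) = ((-4 + 2*0)*(-1) + 16)*(-24) = ((-4 + 0)*(-1) + 16)*(-24) = (-4*(-1) + 16)*(-24) = (4 + 16)*(-24) = 20*(-24) = -480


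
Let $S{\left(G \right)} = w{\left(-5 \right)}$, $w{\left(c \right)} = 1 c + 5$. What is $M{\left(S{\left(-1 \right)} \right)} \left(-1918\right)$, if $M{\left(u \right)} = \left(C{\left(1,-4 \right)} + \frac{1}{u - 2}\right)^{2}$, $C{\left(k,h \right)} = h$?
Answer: $- \frac{77679}{2} \approx -38840.0$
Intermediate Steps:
$w{\left(c \right)} = 5 + c$ ($w{\left(c \right)} = c + 5 = 5 + c$)
$S{\left(G \right)} = 0$ ($S{\left(G \right)} = 5 - 5 = 0$)
$M{\left(u \right)} = \left(-4 + \frac{1}{-2 + u}\right)^{2}$ ($M{\left(u \right)} = \left(-4 + \frac{1}{u - 2}\right)^{2} = \left(-4 + \frac{1}{-2 + u}\right)^{2}$)
$M{\left(S{\left(-1 \right)} \right)} \left(-1918\right) = \frac{\left(9 - 0\right)^{2}}{\left(-2 + 0\right)^{2}} \left(-1918\right) = \frac{\left(9 + 0\right)^{2}}{4} \left(-1918\right) = \frac{9^{2}}{4} \left(-1918\right) = \frac{1}{4} \cdot 81 \left(-1918\right) = \frac{81}{4} \left(-1918\right) = - \frac{77679}{2}$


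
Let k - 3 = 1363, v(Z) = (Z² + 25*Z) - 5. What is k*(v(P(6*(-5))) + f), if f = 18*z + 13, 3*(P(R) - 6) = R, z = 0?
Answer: -103816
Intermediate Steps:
P(R) = 6 + R/3
v(Z) = -5 + Z² + 25*Z
f = 13 (f = 18*0 + 13 = 0 + 13 = 13)
k = 1366 (k = 3 + 1363 = 1366)
k*(v(P(6*(-5))) + f) = 1366*((-5 + (6 + (6*(-5))/3)² + 25*(6 + (6*(-5))/3)) + 13) = 1366*((-5 + (6 + (⅓)*(-30))² + 25*(6 + (⅓)*(-30))) + 13) = 1366*((-5 + (6 - 10)² + 25*(6 - 10)) + 13) = 1366*((-5 + (-4)² + 25*(-4)) + 13) = 1366*((-5 + 16 - 100) + 13) = 1366*(-89 + 13) = 1366*(-76) = -103816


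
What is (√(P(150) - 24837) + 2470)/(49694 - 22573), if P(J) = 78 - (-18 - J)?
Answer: 2470/27121 + I*√24591/27121 ≈ 0.091073 + 0.0057821*I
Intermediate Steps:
P(J) = 96 + J (P(J) = 78 + (18 + J) = 96 + J)
(√(P(150) - 24837) + 2470)/(49694 - 22573) = (√((96 + 150) - 24837) + 2470)/(49694 - 22573) = (√(246 - 24837) + 2470)/27121 = (√(-24591) + 2470)*(1/27121) = (I*√24591 + 2470)*(1/27121) = (2470 + I*√24591)*(1/27121) = 2470/27121 + I*√24591/27121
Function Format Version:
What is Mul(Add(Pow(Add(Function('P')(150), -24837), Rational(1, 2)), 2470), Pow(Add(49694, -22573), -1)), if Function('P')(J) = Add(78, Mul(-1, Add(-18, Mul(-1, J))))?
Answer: Add(Rational(2470, 27121), Mul(Rational(1, 27121), I, Pow(24591, Rational(1, 2)))) ≈ Add(0.091073, Mul(0.0057821, I))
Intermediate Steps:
Function('P')(J) = Add(96, J) (Function('P')(J) = Add(78, Add(18, J)) = Add(96, J))
Mul(Add(Pow(Add(Function('P')(150), -24837), Rational(1, 2)), 2470), Pow(Add(49694, -22573), -1)) = Mul(Add(Pow(Add(Add(96, 150), -24837), Rational(1, 2)), 2470), Pow(Add(49694, -22573), -1)) = Mul(Add(Pow(Add(246, -24837), Rational(1, 2)), 2470), Pow(27121, -1)) = Mul(Add(Pow(-24591, Rational(1, 2)), 2470), Rational(1, 27121)) = Mul(Add(Mul(I, Pow(24591, Rational(1, 2))), 2470), Rational(1, 27121)) = Mul(Add(2470, Mul(I, Pow(24591, Rational(1, 2)))), Rational(1, 27121)) = Add(Rational(2470, 27121), Mul(Rational(1, 27121), I, Pow(24591, Rational(1, 2))))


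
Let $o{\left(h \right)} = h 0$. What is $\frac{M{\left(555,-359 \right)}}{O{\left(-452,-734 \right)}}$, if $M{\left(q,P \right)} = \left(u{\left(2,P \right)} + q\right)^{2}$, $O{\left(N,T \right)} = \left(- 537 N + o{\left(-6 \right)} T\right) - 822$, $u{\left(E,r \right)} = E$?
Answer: $\frac{310249}{241902} \approx 1.2825$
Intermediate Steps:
$o{\left(h \right)} = 0$
$O{\left(N,T \right)} = -822 - 537 N$ ($O{\left(N,T \right)} = \left(- 537 N + 0 T\right) - 822 = \left(- 537 N + 0\right) - 822 = - 537 N - 822 = -822 - 537 N$)
$M{\left(q,P \right)} = \left(2 + q\right)^{2}$
$\frac{M{\left(555,-359 \right)}}{O{\left(-452,-734 \right)}} = \frac{\left(2 + 555\right)^{2}}{-822 - -242724} = \frac{557^{2}}{-822 + 242724} = \frac{310249}{241902}$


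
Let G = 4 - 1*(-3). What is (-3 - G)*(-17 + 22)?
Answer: -50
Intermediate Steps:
G = 7 (G = 4 + 3 = 7)
(-3 - G)*(-17 + 22) = (-3 - 1*7)*(-17 + 22) = (-3 - 7)*5 = -10*5 = -50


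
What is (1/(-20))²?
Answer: 1/400 ≈ 0.0025000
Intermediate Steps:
(1/(-20))² = (-1/20)² = 1/400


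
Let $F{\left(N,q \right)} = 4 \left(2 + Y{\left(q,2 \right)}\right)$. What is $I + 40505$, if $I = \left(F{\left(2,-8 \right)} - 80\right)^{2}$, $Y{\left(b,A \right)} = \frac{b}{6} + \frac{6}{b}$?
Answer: $\frac{422626}{9} \approx 46958.0$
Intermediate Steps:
$Y{\left(b,A \right)} = \frac{6}{b} + \frac{b}{6}$ ($Y{\left(b,A \right)} = b \frac{1}{6} + \frac{6}{b} = \frac{b}{6} + \frac{6}{b} = \frac{6}{b} + \frac{b}{6}$)
$F{\left(N,q \right)} = 8 + \frac{24}{q} + \frac{2 q}{3}$ ($F{\left(N,q \right)} = 4 \left(2 + \left(\frac{6}{q} + \frac{q}{6}\right)\right) = 4 \left(2 + \frac{6}{q} + \frac{q}{6}\right) = 8 + \frac{24}{q} + \frac{2 q}{3}$)
$I = \frac{58081}{9}$ ($I = \left(\left(8 + \frac{24}{-8} + \frac{2}{3} \left(-8\right)\right) - 80\right)^{2} = \left(\left(8 + 24 \left(- \frac{1}{8}\right) - \frac{16}{3}\right) - 80\right)^{2} = \left(\left(8 - 3 - \frac{16}{3}\right) - 80\right)^{2} = \left(- \frac{1}{3} - 80\right)^{2} = \left(- \frac{241}{3}\right)^{2} = \frac{58081}{9} \approx 6453.4$)
$I + 40505 = \frac{58081}{9} + 40505 = \frac{422626}{9}$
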